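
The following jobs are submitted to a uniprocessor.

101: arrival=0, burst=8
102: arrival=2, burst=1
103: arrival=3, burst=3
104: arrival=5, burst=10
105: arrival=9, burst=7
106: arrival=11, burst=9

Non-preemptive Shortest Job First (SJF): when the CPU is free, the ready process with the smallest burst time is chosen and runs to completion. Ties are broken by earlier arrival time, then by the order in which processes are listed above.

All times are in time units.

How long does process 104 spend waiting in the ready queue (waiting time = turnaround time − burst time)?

Schedule: | 101 0-8 | 102 8-9 | 103 9-12 | 105 12-19 | 106 19-28 | 104 28-38 |
Completion: 101=8  102=9  103=12  104=38  105=19  106=28
Turnaround (C−A): 101=8  102=7  103=9  104=33  105=10  106=17
Waiting(104) = turnaround − burst = 33 − 10 = 23

23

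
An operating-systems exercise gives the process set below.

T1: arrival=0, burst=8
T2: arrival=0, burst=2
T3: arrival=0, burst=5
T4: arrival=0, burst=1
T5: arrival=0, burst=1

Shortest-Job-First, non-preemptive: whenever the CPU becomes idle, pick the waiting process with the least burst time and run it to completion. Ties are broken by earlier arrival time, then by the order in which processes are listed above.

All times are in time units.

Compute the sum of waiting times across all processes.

Timeline: | T4 0-1 | T5 1-2 | T2 2-4 | T3 4-9 | T1 9-17 |
Completion: T1=17  T2=4  T3=9  T4=1  T5=2
Waiting = turnaround − burst: T1=9, T2=2, T3=4, T4=0, T5=1
Total waiting = 9 + 2 + 4 + 0 + 1 = 16

16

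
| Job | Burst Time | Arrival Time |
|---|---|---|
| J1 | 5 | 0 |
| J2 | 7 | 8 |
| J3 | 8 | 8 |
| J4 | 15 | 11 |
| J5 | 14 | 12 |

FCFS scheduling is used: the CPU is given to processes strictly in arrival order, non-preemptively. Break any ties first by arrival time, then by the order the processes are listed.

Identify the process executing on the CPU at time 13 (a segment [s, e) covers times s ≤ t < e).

Timeline: | J1 0-5 | idle 5-8 | J2 8-15 | J3 15-23 | J4 23-38 | J5 38-52 |
Completion: J1=5  J2=15  J3=23  J4=38  J5=52
Turnaround (C−A): J1=5  J2=7  J3=15  J4=27  J5=40

J2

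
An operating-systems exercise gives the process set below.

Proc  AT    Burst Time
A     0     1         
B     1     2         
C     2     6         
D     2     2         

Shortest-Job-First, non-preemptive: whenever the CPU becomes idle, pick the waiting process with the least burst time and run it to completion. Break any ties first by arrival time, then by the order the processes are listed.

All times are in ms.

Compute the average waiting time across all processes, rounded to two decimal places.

Gantt: | A 0-1 | B 1-3 | D 3-5 | C 5-11 |
Completion: A=1  B=3  C=11  D=5
Turnaround (C−A): A=1  B=2  C=9  D=3
Waiting times: A=0, B=0, C=3, D=1
Average waiting = (0+0+3+1) / 4 = 4/4 = 1.00

1.00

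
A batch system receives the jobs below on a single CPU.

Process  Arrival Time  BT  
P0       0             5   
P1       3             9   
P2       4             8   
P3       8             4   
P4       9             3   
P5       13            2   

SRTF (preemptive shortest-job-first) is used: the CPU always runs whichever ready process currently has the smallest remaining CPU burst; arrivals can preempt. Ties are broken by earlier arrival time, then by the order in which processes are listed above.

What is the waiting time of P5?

Timeline: | P0 0-5 | P2 5-8 | P3 8-12 | P4 12-15 | P5 15-17 | P2 17-22 | P1 22-31 |
Completion: P0=5  P1=31  P2=22  P3=12  P4=15  P5=17
Waiting(P5) = turnaround − burst = 4 − 2 = 2

2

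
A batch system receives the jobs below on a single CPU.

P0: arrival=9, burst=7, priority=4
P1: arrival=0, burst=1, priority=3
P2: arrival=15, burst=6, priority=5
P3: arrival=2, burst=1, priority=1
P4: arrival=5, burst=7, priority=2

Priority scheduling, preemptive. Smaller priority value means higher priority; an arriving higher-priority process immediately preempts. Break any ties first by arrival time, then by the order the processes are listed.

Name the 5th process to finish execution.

Gantt: | P1 0-1 | idle 1-2 | P3 2-3 | idle 3-5 | P4 5-12 | P0 12-19 | P2 19-25 |
Completion: P0=19  P1=1  P2=25  P3=3  P4=12
Finish order: P1 → P3 → P4 → P0 → P2

P2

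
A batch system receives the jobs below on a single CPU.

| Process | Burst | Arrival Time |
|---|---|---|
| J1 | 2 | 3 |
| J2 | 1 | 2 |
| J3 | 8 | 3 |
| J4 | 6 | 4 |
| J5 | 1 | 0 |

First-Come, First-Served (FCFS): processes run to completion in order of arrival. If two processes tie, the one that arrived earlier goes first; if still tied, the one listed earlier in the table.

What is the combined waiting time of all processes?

11

Timeline: | J5 0-1 | idle 1-2 | J2 2-3 | J1 3-5 | J3 5-13 | J4 13-19 |
Completion: J1=5  J2=3  J3=13  J4=19  J5=1
Turnaround (C−A): J1=2  J2=1  J3=10  J4=15  J5=1
Waiting = turnaround − burst: J1=0, J2=0, J3=2, J4=9, J5=0
Total waiting = 0 + 0 + 2 + 9 + 0 = 11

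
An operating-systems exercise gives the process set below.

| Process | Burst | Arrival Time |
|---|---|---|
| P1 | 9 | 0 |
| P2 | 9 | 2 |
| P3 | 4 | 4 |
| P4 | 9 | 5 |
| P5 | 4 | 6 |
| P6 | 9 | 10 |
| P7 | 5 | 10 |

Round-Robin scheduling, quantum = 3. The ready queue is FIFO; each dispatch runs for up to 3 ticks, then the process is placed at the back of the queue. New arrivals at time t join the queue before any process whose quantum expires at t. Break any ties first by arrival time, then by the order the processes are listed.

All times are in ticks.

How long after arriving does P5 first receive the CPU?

Timeline: | P1 0-3 | P2 3-6 | P1 6-9 | P3 9-12 | P4 12-15 | P5 15-18 | P2 18-21 | P1 21-24 | P6 24-27 | P7 27-30 | P3 30-31 | P4 31-34 | P5 34-35 | P2 35-38 | P6 38-41 | P7 41-43 | P4 43-46 | P6 46-49 |
Completion: P1=24  P2=38  P3=31  P4=46  P5=35  P6=49  P7=43
Turnaround (C−A): P1=24  P2=36  P3=27  P4=41  P5=29  P6=39  P7=33
Response(P5) = first start − arrival = 15 − 6 = 9

9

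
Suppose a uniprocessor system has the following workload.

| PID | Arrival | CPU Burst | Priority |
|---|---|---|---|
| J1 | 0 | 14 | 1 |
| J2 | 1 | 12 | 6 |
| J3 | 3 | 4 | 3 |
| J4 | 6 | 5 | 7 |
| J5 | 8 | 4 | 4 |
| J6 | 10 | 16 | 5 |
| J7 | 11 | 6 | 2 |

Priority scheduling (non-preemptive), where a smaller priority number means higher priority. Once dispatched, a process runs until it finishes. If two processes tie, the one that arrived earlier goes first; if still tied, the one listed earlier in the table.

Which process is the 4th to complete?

Gantt: | J1 0-14 | J7 14-20 | J3 20-24 | J5 24-28 | J6 28-44 | J2 44-56 | J4 56-61 |
Completion: J1=14  J2=56  J3=24  J4=61  J5=28  J6=44  J7=20
Finish order: J1 → J7 → J3 → J5 → J6 → J2 → J4

J5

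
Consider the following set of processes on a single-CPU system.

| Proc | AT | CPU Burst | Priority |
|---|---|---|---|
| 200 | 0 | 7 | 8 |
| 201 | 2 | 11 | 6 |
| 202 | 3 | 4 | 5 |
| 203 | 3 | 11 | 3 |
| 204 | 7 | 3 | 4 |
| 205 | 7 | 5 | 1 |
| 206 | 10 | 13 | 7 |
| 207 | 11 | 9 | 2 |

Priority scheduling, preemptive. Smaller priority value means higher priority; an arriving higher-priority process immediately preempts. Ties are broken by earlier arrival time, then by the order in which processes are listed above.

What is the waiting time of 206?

Timeline: | 200 0-2 | 201 2-3 | 203 3-7 | 205 7-12 | 207 12-21 | 203 21-28 | 204 28-31 | 202 31-35 | 201 35-45 | 206 45-58 | 200 58-63 |
Completion: 200=63  201=45  202=35  203=28  204=31  205=12  206=58  207=21
Waiting(206) = turnaround − burst = 48 − 13 = 35

35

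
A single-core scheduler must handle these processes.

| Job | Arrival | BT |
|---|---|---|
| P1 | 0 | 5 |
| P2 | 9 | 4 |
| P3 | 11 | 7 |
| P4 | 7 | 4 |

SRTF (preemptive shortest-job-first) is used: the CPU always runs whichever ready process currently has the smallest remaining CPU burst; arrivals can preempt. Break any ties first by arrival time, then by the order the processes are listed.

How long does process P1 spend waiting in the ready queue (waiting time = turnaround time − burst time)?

0

Timeline: | P1 0-5 | idle 5-7 | P4 7-11 | P2 11-15 | P3 15-22 |
Completion: P1=5  P2=15  P3=22  P4=11
Turnaround (C−A): P1=5  P2=6  P3=11  P4=4
Waiting(P1) = turnaround − burst = 5 − 5 = 0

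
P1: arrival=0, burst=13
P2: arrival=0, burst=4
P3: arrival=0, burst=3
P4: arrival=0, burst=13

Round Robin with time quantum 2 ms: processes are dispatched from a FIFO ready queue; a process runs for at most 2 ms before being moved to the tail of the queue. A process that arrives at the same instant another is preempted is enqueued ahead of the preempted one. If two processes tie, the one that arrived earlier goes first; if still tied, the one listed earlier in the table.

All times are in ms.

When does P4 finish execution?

Timeline: | P1 0-2 | P2 2-4 | P3 4-6 | P4 6-8 | P1 8-10 | P2 10-12 | P3 12-13 | P4 13-15 | P1 15-17 | P4 17-19 | P1 19-21 | P4 21-23 | P1 23-25 | P4 25-27 | P1 27-29 | P4 29-31 | P1 31-32 | P4 32-33 |
Completion: P1=32  P2=12  P3=13  P4=33
Turnaround (C−A): P1=32  P2=12  P3=13  P4=33

33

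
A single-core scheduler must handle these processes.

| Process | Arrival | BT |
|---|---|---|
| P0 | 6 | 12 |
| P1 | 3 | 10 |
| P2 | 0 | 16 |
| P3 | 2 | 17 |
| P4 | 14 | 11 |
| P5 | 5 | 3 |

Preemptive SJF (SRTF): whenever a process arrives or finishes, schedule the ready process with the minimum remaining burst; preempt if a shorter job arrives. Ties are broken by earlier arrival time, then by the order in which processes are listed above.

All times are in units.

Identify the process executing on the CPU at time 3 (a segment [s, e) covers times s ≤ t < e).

P1

Schedule: | P2 0-3 | P1 3-5 | P5 5-8 | P1 8-16 | P4 16-27 | P0 27-39 | P2 39-52 | P3 52-69 |
Completion: P0=39  P1=16  P2=52  P3=69  P4=27  P5=8
Turnaround (C−A): P0=33  P1=13  P2=52  P3=67  P4=13  P5=3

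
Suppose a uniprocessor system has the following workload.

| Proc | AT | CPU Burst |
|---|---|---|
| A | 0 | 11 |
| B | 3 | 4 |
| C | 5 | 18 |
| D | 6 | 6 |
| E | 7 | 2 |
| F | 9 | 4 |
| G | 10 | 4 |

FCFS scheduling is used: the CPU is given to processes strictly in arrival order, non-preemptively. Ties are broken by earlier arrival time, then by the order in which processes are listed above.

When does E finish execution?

41

Timeline: | A 0-11 | B 11-15 | C 15-33 | D 33-39 | E 39-41 | F 41-45 | G 45-49 |
Completion: A=11  B=15  C=33  D=39  E=41  F=45  G=49
Turnaround (C−A): A=11  B=12  C=28  D=33  E=34  F=36  G=39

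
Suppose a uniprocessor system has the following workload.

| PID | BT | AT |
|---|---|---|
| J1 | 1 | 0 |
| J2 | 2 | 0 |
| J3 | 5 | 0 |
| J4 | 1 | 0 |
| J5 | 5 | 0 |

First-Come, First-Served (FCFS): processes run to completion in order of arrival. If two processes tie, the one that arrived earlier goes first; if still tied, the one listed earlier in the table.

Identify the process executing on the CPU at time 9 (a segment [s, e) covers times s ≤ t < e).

J5

Gantt: | J1 0-1 | J2 1-3 | J3 3-8 | J4 8-9 | J5 9-14 |
Completion: J1=1  J2=3  J3=8  J4=9  J5=14
Turnaround (C−A): J1=1  J2=3  J3=8  J4=9  J5=14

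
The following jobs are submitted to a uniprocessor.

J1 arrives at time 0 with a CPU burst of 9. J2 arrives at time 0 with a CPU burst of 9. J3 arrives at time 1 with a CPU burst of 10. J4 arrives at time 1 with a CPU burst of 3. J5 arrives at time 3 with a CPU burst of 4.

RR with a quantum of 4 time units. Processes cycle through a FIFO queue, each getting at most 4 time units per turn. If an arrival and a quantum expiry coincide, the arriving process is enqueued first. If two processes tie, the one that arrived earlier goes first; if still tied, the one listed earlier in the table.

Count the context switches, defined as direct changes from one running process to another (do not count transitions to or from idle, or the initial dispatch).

Gantt: | J1 0-4 | J2 4-8 | J3 8-12 | J4 12-15 | J5 15-19 | J1 19-23 | J2 23-27 | J3 27-31 | J1 31-32 | J2 32-33 | J3 33-35 |
Completion: J1=32  J2=33  J3=35  J4=15  J5=19

10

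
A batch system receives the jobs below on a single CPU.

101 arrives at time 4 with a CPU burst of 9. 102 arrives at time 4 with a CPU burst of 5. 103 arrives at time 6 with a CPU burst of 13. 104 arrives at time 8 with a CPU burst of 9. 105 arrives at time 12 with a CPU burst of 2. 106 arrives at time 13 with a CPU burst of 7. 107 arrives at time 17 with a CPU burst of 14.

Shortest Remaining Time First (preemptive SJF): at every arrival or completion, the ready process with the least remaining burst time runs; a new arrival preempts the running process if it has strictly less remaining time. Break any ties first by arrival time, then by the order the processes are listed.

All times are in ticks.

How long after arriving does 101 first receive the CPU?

5

Schedule: | idle 0-4 | 102 4-9 | 101 9-12 | 105 12-14 | 101 14-20 | 106 20-27 | 104 27-36 | 103 36-49 | 107 49-63 |
Completion: 101=20  102=9  103=49  104=36  105=14  106=27  107=63
Turnaround (C−A): 101=16  102=5  103=43  104=28  105=2  106=14  107=46
Response(101) = first start − arrival = 9 − 4 = 5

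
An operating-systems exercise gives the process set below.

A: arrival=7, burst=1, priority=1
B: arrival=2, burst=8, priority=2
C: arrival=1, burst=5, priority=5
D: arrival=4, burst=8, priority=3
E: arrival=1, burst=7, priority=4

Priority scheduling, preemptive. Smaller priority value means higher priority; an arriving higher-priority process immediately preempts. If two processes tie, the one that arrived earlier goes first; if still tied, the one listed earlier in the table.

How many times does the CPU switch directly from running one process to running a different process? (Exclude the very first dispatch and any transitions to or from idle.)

6

Gantt: | idle 0-1 | E 1-2 | B 2-7 | A 7-8 | B 8-11 | D 11-19 | E 19-25 | C 25-30 |
Completion: A=8  B=11  C=30  D=19  E=25
Turnaround (C−A): A=1  B=9  C=29  D=15  E=24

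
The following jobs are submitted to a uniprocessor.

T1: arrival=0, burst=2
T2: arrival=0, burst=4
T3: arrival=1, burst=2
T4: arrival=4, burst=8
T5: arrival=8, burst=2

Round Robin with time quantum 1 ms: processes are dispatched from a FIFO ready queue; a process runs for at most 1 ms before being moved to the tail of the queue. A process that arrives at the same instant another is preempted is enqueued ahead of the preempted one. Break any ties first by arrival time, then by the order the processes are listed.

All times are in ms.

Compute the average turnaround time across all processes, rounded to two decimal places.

Timeline: | T1 0-1 | T2 1-2 | T3 2-3 | T1 3-4 | T2 4-5 | T3 5-6 | T4 6-7 | T2 7-8 | T4 8-9 | T5 9-10 | T2 10-11 | T4 11-12 | T5 12-13 | T4 13-18 |
Completion: T1=4  T2=11  T3=6  T4=18  T5=13
Turnaround times: T1=4, T2=11, T3=5, T4=14, T5=5
Average turnaround = (4+11+5+14+5) / 5 = 39/5 = 7.80

7.80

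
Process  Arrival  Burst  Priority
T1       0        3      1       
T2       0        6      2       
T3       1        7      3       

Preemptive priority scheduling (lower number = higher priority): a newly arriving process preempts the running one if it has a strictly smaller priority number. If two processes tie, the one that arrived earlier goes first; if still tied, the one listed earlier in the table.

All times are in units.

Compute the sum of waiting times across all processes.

11

Gantt: | T1 0-3 | T2 3-9 | T3 9-16 |
Completion: T1=3  T2=9  T3=16
Turnaround (C−A): T1=3  T2=9  T3=15
Waiting = turnaround − burst: T1=0, T2=3, T3=8
Total waiting = 0 + 3 + 8 = 11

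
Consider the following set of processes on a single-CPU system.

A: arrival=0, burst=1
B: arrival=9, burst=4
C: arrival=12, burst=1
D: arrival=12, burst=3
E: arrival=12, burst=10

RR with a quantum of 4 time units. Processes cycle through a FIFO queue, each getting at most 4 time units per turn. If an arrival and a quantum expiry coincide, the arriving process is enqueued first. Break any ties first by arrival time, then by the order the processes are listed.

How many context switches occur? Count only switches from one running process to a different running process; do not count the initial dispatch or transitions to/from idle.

Schedule: | A 0-1 | idle 1-9 | B 9-13 | C 13-14 | D 14-17 | E 17-27 |
Completion: A=1  B=13  C=14  D=17  E=27
Turnaround (C−A): A=1  B=4  C=2  D=5  E=15

3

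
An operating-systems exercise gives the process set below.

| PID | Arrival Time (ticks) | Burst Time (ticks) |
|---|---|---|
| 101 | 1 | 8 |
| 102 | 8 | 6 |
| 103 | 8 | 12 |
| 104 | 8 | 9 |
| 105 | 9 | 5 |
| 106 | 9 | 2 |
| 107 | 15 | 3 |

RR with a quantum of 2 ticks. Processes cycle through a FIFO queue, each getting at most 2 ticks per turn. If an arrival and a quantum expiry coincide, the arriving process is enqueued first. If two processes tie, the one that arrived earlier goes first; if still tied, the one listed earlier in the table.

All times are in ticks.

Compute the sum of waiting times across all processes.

117

Gantt: | idle 0-1 | 101 1-9 | 102 9-11 | 103 11-13 | 104 13-15 | 105 15-17 | 106 17-19 | 102 19-21 | 103 21-23 | 107 23-25 | 104 25-27 | 105 27-29 | 102 29-31 | 103 31-33 | 107 33-34 | 104 34-36 | 105 36-37 | 103 37-39 | 104 39-41 | 103 41-43 | 104 43-44 | 103 44-46 |
Completion: 101=9  102=31  103=46  104=44  105=37  106=19  107=34
Waiting = turnaround − burst: 101=0, 102=17, 103=26, 104=27, 105=23, 106=8, 107=16
Total waiting = 0 + 17 + 26 + 27 + 23 + 8 + 16 = 117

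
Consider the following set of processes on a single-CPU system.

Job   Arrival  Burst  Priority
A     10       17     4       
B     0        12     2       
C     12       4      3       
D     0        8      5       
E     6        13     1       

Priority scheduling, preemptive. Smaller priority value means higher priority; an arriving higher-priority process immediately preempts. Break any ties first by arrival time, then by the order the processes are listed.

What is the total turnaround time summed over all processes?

145

Gantt: | B 0-6 | E 6-19 | B 19-25 | C 25-29 | A 29-46 | D 46-54 |
Completion: A=46  B=25  C=29  D=54  E=19
Turnaround = completion − arrival: A=36, B=25, C=17, D=54, E=13
Total turnaround = 36 + 25 + 17 + 54 + 13 = 145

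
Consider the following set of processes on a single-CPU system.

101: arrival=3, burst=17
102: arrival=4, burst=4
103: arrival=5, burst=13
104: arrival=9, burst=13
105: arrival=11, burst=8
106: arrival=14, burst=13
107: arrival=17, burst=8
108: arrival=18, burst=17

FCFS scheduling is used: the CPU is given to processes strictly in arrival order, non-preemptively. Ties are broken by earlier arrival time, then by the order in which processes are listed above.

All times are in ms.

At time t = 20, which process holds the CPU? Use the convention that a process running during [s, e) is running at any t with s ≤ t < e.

Timeline: | idle 0-3 | 101 3-20 | 102 20-24 | 103 24-37 | 104 37-50 | 105 50-58 | 106 58-71 | 107 71-79 | 108 79-96 |
Completion: 101=20  102=24  103=37  104=50  105=58  106=71  107=79  108=96
Turnaround (C−A): 101=17  102=20  103=32  104=41  105=47  106=57  107=62  108=78

102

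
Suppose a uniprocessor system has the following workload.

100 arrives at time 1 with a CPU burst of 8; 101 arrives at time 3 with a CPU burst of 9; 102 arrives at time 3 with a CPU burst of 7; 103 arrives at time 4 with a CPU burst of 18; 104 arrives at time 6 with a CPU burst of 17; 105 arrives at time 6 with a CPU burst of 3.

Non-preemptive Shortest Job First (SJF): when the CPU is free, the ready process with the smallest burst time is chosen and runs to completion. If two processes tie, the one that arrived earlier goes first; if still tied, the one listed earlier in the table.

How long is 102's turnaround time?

Gantt: | idle 0-1 | 100 1-9 | 105 9-12 | 102 12-19 | 101 19-28 | 104 28-45 | 103 45-63 |
Completion: 100=9  101=28  102=19  103=63  104=45  105=12
Turnaround(102) = completion − arrival = 19 − 3 = 16

16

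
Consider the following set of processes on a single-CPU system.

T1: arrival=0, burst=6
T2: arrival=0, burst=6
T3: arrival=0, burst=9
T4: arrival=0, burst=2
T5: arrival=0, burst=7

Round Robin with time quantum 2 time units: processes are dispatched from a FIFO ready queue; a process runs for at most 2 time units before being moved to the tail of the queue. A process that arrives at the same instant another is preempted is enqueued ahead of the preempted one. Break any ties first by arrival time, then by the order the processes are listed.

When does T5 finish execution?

29

Gantt: | T1 0-2 | T2 2-4 | T3 4-6 | T4 6-8 | T5 8-10 | T1 10-12 | T2 12-14 | T3 14-16 | T5 16-18 | T1 18-20 | T2 20-22 | T3 22-24 | T5 24-26 | T3 26-28 | T5 28-29 | T3 29-30 |
Completion: T1=20  T2=22  T3=30  T4=8  T5=29
Turnaround (C−A): T1=20  T2=22  T3=30  T4=8  T5=29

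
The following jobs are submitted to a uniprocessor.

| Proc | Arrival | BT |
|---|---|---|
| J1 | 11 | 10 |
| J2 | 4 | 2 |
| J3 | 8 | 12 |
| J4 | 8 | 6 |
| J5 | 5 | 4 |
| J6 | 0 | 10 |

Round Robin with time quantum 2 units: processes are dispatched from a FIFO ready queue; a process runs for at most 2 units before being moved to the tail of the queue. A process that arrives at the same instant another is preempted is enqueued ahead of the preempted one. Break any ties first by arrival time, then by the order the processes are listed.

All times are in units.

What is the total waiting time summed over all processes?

88

Schedule: | J6 0-4 | J2 4-6 | J6 6-8 | J5 8-10 | J3 10-12 | J4 12-14 | J6 14-16 | J5 16-18 | J1 18-20 | J3 20-22 | J4 22-24 | J6 24-26 | J1 26-28 | J3 28-30 | J4 30-32 | J1 32-34 | J3 34-36 | J1 36-38 | J3 38-40 | J1 40-42 | J3 42-44 |
Completion: J1=42  J2=6  J3=44  J4=32  J5=18  J6=26
Waiting = turnaround − burst: J1=21, J2=0, J3=24, J4=18, J5=9, J6=16
Total waiting = 21 + 0 + 24 + 18 + 9 + 16 = 88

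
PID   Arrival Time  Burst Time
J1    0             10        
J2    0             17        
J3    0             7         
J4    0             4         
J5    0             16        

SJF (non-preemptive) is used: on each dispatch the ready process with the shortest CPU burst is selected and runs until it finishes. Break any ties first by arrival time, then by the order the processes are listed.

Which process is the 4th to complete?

J5

Gantt: | J4 0-4 | J3 4-11 | J1 11-21 | J5 21-37 | J2 37-54 |
Completion: J1=21  J2=54  J3=11  J4=4  J5=37
Finish order: J4 → J3 → J1 → J5 → J2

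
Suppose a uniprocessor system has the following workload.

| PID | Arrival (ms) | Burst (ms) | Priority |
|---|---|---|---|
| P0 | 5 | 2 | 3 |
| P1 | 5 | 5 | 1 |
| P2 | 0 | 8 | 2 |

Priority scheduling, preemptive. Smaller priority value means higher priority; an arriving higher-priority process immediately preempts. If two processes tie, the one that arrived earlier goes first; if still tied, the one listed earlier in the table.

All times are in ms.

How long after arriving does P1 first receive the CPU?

Gantt: | P2 0-5 | P1 5-10 | P2 10-13 | P0 13-15 |
Completion: P0=15  P1=10  P2=13
Turnaround (C−A): P0=10  P1=5  P2=13
Response(P1) = first start − arrival = 5 − 5 = 0

0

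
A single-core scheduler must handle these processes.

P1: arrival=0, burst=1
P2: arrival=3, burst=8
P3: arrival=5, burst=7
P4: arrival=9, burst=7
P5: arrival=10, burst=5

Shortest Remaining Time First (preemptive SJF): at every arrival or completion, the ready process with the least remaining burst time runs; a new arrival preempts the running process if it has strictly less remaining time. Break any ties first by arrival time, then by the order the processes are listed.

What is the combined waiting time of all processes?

Schedule: | P1 0-1 | idle 1-3 | P2 3-11 | P5 11-16 | P3 16-23 | P4 23-30 |
Completion: P1=1  P2=11  P3=23  P4=30  P5=16
Waiting = turnaround − burst: P1=0, P2=0, P3=11, P4=14, P5=1
Total waiting = 0 + 0 + 11 + 14 + 1 = 26

26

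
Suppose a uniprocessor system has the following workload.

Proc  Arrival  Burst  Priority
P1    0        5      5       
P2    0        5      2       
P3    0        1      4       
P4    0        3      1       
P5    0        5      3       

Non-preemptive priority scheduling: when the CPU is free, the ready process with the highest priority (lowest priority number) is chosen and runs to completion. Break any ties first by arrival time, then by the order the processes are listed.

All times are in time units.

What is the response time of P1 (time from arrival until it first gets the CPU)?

Timeline: | P4 0-3 | P2 3-8 | P5 8-13 | P3 13-14 | P1 14-19 |
Completion: P1=19  P2=8  P3=14  P4=3  P5=13
Response(P1) = first start − arrival = 14 − 0 = 14

14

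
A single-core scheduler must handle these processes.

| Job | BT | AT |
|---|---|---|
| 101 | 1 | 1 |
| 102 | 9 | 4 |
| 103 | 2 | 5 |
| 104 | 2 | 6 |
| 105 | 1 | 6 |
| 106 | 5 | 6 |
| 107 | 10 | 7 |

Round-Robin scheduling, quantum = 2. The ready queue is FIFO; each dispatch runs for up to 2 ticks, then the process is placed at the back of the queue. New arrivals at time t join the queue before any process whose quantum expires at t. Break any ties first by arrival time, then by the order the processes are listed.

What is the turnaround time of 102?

25

Timeline: | idle 0-1 | 101 1-2 | idle 2-4 | 102 4-6 | 103 6-8 | 104 8-10 | 105 10-11 | 106 11-13 | 102 13-15 | 107 15-17 | 106 17-19 | 102 19-21 | 107 21-23 | 106 23-24 | 102 24-26 | 107 26-28 | 102 28-29 | 107 29-33 |
Completion: 101=2  102=29  103=8  104=10  105=11  106=24  107=33
Turnaround(102) = completion − arrival = 29 − 4 = 25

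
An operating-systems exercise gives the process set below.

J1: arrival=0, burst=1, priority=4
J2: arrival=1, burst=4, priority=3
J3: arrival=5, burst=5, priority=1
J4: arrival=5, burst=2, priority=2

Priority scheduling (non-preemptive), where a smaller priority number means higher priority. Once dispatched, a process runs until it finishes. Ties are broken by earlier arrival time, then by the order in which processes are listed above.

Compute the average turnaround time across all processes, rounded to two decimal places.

Schedule: | J1 0-1 | J2 1-5 | J3 5-10 | J4 10-12 |
Completion: J1=1  J2=5  J3=10  J4=12
Turnaround (C−A): J1=1  J2=4  J3=5  J4=7
Turnaround times: J1=1, J2=4, J3=5, J4=7
Average turnaround = (1+4+5+7) / 4 = 17/4 = 4.25

4.25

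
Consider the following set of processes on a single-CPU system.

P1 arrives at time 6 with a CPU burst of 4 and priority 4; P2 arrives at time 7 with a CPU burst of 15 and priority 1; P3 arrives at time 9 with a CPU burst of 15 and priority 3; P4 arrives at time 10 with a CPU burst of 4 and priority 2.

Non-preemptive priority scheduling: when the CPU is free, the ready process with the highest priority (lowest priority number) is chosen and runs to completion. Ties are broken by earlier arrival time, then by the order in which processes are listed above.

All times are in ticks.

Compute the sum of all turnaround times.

Schedule: | idle 0-6 | P1 6-10 | P2 10-25 | P4 25-29 | P3 29-44 |
Completion: P1=10  P2=25  P3=44  P4=29
Turnaround (C−A): P1=4  P2=18  P3=35  P4=19
Turnaround = completion − arrival: P1=4, P2=18, P3=35, P4=19
Total turnaround = 4 + 18 + 35 + 19 = 76

76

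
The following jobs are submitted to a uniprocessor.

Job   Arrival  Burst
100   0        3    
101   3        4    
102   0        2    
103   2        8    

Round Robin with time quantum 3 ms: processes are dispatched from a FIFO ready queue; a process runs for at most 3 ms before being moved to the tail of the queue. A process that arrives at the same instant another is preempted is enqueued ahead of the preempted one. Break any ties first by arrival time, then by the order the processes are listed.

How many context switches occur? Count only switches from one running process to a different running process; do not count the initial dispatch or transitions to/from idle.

Gantt: | 100 0-3 | 102 3-5 | 103 5-8 | 101 8-11 | 103 11-14 | 101 14-15 | 103 15-17 |
Completion: 100=3  101=15  102=5  103=17

6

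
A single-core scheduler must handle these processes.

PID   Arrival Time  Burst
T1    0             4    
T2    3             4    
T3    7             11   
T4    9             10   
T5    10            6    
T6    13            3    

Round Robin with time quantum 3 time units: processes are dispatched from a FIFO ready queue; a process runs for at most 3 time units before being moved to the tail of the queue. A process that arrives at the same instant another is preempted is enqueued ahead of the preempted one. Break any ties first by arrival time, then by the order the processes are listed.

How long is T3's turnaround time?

Timeline: | T1 0-3 | T2 3-6 | T1 6-7 | T2 7-8 | T3 8-11 | T4 11-14 | T5 14-17 | T3 17-20 | T6 20-23 | T4 23-26 | T5 26-29 | T3 29-32 | T4 32-35 | T3 35-37 | T4 37-38 |
Completion: T1=7  T2=8  T3=37  T4=38  T5=29  T6=23
Turnaround(T3) = completion − arrival = 37 − 7 = 30

30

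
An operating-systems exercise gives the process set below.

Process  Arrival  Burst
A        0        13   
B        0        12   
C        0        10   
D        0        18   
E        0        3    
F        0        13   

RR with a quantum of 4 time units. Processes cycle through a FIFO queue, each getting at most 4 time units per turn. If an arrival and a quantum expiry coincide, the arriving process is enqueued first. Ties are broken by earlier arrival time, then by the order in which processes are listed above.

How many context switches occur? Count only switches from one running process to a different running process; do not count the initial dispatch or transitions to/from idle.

Gantt: | A 0-4 | B 4-8 | C 8-12 | D 12-16 | E 16-19 | F 19-23 | A 23-27 | B 27-31 | C 31-35 | D 35-39 | F 39-43 | A 43-47 | B 47-51 | C 51-53 | D 53-57 | F 57-61 | A 61-62 | D 62-66 | F 66-67 | D 67-69 |
Completion: A=62  B=51  C=53  D=69  E=19  F=67
Turnaround (C−A): A=62  B=51  C=53  D=69  E=19  F=67

19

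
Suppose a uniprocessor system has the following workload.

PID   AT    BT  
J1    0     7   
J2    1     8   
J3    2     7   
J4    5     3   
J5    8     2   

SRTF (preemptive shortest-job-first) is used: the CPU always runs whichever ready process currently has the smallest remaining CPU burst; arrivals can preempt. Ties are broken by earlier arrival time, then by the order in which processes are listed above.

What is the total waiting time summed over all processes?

32

Gantt: | J1 0-7 | J4 7-10 | J5 10-12 | J3 12-19 | J2 19-27 |
Completion: J1=7  J2=27  J3=19  J4=10  J5=12
Turnaround (C−A): J1=7  J2=26  J3=17  J4=5  J5=4
Waiting = turnaround − burst: J1=0, J2=18, J3=10, J4=2, J5=2
Total waiting = 0 + 18 + 10 + 2 + 2 = 32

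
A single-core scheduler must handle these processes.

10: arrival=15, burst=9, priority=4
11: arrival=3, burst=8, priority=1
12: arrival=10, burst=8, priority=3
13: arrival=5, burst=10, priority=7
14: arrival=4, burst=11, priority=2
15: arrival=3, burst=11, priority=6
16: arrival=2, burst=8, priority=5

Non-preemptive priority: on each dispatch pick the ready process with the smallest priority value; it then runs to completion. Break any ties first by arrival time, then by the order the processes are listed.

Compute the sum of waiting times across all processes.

Gantt: | idle 0-2 | 16 2-10 | 11 10-18 | 14 18-29 | 12 29-37 | 10 37-46 | 15 46-57 | 13 57-67 |
Completion: 10=46  11=18  12=37  13=67  14=29  15=57  16=10
Turnaround (C−A): 10=31  11=15  12=27  13=62  14=25  15=54  16=8
Waiting = turnaround − burst: 10=22, 11=7, 12=19, 13=52, 14=14, 15=43, 16=0
Total waiting = 22 + 7 + 19 + 52 + 14 + 43 + 0 = 157

157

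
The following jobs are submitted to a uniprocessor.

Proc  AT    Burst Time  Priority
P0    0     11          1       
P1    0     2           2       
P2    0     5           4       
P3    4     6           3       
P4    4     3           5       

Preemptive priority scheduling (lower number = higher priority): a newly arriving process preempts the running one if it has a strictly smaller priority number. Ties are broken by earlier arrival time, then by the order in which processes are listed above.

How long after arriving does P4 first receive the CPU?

Gantt: | P0 0-11 | P1 11-13 | P3 13-19 | P2 19-24 | P4 24-27 |
Completion: P0=11  P1=13  P2=24  P3=19  P4=27
Turnaround (C−A): P0=11  P1=13  P2=24  P3=15  P4=23
Response(P4) = first start − arrival = 24 − 4 = 20

20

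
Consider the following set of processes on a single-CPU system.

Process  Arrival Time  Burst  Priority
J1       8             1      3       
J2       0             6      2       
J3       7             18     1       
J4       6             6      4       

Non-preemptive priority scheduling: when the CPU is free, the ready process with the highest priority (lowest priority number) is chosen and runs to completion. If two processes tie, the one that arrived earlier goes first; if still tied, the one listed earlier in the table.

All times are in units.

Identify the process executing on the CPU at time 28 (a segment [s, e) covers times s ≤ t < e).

Timeline: | J2 0-6 | J4 6-12 | J3 12-30 | J1 30-31 |
Completion: J1=31  J2=6  J3=30  J4=12

J3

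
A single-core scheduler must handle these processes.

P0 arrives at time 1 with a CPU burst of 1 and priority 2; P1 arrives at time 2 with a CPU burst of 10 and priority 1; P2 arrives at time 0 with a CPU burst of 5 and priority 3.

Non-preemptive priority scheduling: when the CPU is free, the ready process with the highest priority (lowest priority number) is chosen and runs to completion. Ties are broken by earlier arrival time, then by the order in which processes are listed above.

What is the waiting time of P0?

14

Gantt: | P2 0-5 | P1 5-15 | P0 15-16 |
Completion: P0=16  P1=15  P2=5
Waiting(P0) = turnaround − burst = 15 − 1 = 14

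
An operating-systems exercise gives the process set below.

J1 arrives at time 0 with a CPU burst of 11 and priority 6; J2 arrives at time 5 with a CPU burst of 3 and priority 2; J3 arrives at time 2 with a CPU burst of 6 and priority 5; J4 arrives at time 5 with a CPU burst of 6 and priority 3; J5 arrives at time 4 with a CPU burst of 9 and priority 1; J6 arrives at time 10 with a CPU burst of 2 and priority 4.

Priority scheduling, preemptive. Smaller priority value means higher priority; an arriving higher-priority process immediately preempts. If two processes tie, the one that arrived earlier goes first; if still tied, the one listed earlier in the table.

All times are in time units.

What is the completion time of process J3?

28

Schedule: | J1 0-2 | J3 2-4 | J5 4-13 | J2 13-16 | J4 16-22 | J6 22-24 | J3 24-28 | J1 28-37 |
Completion: J1=37  J2=16  J3=28  J4=22  J5=13  J6=24
Turnaround (C−A): J1=37  J2=11  J3=26  J4=17  J5=9  J6=14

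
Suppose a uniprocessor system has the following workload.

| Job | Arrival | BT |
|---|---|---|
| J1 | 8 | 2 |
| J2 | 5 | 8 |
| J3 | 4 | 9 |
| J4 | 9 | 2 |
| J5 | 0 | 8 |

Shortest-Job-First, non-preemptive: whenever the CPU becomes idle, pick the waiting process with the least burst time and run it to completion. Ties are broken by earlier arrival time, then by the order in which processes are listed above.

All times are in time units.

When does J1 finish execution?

Gantt: | J5 0-8 | J1 8-10 | J4 10-12 | J2 12-20 | J3 20-29 |
Completion: J1=10  J2=20  J3=29  J4=12  J5=8
Turnaround (C−A): J1=2  J2=15  J3=25  J4=3  J5=8

10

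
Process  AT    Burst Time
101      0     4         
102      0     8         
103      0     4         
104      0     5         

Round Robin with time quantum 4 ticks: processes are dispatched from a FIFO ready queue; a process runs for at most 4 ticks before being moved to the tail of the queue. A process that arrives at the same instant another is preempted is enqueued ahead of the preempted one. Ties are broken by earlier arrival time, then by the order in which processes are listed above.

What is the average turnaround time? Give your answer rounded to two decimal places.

14.25

Schedule: | 101 0-4 | 102 4-8 | 103 8-12 | 104 12-16 | 102 16-20 | 104 20-21 |
Completion: 101=4  102=20  103=12  104=21
Turnaround times: 101=4, 102=20, 103=12, 104=21
Average turnaround = (4+20+12+21) / 4 = 57/4 = 14.25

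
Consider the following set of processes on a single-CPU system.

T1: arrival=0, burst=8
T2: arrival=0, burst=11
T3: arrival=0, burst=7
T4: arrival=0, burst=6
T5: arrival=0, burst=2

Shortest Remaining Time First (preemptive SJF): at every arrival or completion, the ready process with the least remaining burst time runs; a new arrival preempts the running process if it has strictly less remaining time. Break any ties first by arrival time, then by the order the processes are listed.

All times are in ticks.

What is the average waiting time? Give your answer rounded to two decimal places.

Gantt: | T5 0-2 | T4 2-8 | T3 8-15 | T1 15-23 | T2 23-34 |
Completion: T1=23  T2=34  T3=15  T4=8  T5=2
Waiting times: T1=15, T2=23, T3=8, T4=2, T5=0
Average waiting = (15+23+8+2+0) / 5 = 48/5 = 9.60

9.60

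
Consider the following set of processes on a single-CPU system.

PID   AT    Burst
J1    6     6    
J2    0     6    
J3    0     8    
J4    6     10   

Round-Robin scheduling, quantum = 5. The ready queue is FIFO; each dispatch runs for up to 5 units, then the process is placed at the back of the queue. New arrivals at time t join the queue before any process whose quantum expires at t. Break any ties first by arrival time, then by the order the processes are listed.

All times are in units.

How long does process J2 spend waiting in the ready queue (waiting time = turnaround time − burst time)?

5

Timeline: | J2 0-5 | J3 5-10 | J2 10-11 | J1 11-16 | J4 16-21 | J3 21-24 | J1 24-25 | J4 25-30 |
Completion: J1=25  J2=11  J3=24  J4=30
Turnaround (C−A): J1=19  J2=11  J3=24  J4=24
Waiting(J2) = turnaround − burst = 11 − 6 = 5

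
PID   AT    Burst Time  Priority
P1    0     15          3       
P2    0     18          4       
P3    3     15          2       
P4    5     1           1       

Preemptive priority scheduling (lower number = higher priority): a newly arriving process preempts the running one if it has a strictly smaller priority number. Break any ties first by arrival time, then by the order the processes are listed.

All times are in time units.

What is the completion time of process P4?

Schedule: | P1 0-3 | P3 3-5 | P4 5-6 | P3 6-19 | P1 19-31 | P2 31-49 |
Completion: P1=31  P2=49  P3=19  P4=6
Turnaround (C−A): P1=31  P2=49  P3=16  P4=1

6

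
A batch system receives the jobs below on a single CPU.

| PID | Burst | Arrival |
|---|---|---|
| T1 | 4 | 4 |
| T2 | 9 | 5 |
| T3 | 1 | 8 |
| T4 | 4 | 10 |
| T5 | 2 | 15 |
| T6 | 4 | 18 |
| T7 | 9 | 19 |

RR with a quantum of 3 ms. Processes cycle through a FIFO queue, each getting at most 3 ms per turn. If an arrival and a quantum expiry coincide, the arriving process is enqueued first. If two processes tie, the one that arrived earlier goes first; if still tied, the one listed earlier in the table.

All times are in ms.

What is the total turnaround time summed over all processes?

Schedule: | idle 0-4 | T1 4-7 | T2 7-10 | T1 10-11 | T3 11-12 | T4 12-15 | T2 15-18 | T5 18-20 | T4 20-21 | T6 21-24 | T2 24-27 | T7 27-30 | T6 30-31 | T7 31-37 |
Completion: T1=11  T2=27  T3=12  T4=21  T5=20  T6=31  T7=37
Turnaround (C−A): T1=7  T2=22  T3=4  T4=11  T5=5  T6=13  T7=18
Turnaround = completion − arrival: T1=7, T2=22, T3=4, T4=11, T5=5, T6=13, T7=18
Total turnaround = 7 + 22 + 4 + 11 + 5 + 13 + 18 = 80

80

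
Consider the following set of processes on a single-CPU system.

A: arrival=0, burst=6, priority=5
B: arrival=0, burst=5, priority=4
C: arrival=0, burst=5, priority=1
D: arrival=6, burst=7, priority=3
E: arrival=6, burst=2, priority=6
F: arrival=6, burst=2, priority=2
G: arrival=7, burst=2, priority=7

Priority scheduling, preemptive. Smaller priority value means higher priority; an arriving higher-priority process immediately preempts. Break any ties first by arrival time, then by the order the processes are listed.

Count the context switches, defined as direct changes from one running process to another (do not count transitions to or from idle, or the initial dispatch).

Schedule: | C 0-5 | B 5-6 | F 6-8 | D 8-15 | B 15-19 | A 19-25 | E 25-27 | G 27-29 |
Completion: A=25  B=19  C=5  D=15  E=27  F=8  G=29
Turnaround (C−A): A=25  B=19  C=5  D=9  E=21  F=2  G=22

7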